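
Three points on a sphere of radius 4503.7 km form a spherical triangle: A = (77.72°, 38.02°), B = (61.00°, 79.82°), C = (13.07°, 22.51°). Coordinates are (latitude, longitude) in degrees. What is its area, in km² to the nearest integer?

4670318 km²

Side lengths (central angles): a = 1.1008, b = 1.1367, c = 0.3723 rad; semiperimeter s = 1.3049.
By l'Huilier's theorem, tan(E/4) = √[tan(s/2) tan((s−a)/2) tan((s−b)/2) tan((s−c)/2)], giving spherical excess E = 0.2303 rad.
Area = E·R² = 0.2303 × (4503.7)² ≈ 4670318 km².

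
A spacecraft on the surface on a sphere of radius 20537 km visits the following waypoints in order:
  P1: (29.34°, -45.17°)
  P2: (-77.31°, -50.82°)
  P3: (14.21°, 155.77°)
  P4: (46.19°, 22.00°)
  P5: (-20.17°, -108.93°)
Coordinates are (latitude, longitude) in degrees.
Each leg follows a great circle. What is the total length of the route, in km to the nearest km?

165337 km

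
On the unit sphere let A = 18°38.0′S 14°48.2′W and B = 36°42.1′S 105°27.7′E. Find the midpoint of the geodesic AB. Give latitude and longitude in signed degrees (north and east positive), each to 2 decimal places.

-46.17°, 37.07°

Central angle δ = 1.7639 rad. Interpolating on the sphere with fraction f = 0.5:
P = [sin((1−f)δ)·A + sin(fδ)·B] / sin δ = 0.7866·A + 0.7866·B in Cartesian coordinates,
giving P = (0.5525, 0.4174, -0.7215), i.e. latitude -46.17°, longitude 37.07°.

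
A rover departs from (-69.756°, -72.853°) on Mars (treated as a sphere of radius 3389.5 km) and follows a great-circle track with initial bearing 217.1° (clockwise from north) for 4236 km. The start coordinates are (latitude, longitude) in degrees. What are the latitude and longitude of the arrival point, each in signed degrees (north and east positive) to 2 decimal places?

-33.91°, 150.76°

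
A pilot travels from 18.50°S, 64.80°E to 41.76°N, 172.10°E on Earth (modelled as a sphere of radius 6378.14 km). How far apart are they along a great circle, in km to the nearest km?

Let φ₁ = -0.3229 rad, φ₂ = 0.7288 rad, and Δλ = 1.8727 rad.
Haversine: a = sin²(Δφ/2) + cos φ₁ cos φ₂ sin²(Δλ/2) = 0.2520 + (0.9483)(0.7459)(0.6487) = 0.71084.
Central angle c = 2·arcsin(√a) = 2.00610 rad.
Distance = R·c = 6378.14 × 2.0061 ≈ 12795 km.

12795 km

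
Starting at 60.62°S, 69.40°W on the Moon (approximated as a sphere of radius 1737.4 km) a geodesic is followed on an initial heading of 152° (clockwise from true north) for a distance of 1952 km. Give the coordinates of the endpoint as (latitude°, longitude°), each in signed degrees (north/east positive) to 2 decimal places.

-50.13°, 69.28°

Angular distance δ = d/R = 1952/1737.4 = 1.12352 rad; initial bearing θ = 2.6529 rad.
sin φ₂ = sin φ₁ cos δ + cos φ₁ sin δ cos θ = (-0.8714)(0.4325) + (0.4906)(0.9016)(-0.8829) = -0.7674, so φ₂ = -50.13°.
Δλ = atan2(sin θ sin δ cos φ₁, cos δ − sin φ₁ sin φ₂) = atan2(0.2077, -0.2362) = 138.682°.
λ₂ = -69.400° + 138.682° = 69.28°.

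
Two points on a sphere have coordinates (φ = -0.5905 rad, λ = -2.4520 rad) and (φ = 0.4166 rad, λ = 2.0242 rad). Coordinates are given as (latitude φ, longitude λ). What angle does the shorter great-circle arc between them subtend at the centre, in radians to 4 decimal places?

Let φ₁ = -0.5905 rad, φ₂ = 0.4166 rad, and Δλ = -1.8070 rad.
cos c = sin φ₁ sin φ₂ + cos φ₁ cos φ₂ cos Δλ = (-0.5568)(0.4047) + (0.8307)(0.9145)(-0.2340) = -0.40305,
so c = arccos(-0.40305) = 1.98564 rad.
So the angular separation is 1.9856 rad.

1.9856 rad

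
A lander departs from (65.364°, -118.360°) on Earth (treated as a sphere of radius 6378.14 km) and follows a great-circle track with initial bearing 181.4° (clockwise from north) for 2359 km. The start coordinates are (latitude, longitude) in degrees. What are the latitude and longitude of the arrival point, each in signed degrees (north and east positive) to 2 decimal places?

44.18°, -119.07°

Angular distance δ = d/R = 2359/6378.14 = 0.36986 rad; initial bearing θ = 3.1660 rad.
sin φ₂ = sin φ₁ cos δ + cos φ₁ sin δ cos θ = (0.9090)(0.9324) + (0.4169)(0.3615)(-0.9997) = 0.6969, so φ₂ = 44.18°.
Δλ = atan2(sin θ sin δ cos φ₁, cos δ − sin φ₁ sin φ₂) = atan2(-0.0037, 0.2989) = -0.706°.
λ₂ = -118.360° − 0.706° = -119.07°.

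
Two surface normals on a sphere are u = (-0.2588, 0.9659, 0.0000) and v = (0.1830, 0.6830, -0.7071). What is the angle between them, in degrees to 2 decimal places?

u·v = 0.6123; |u| = 1.0000, |v| = 1.0000.
cos θ = (u·v)/(|u||v|) = 0.6124, so θ = 52.24°.

52.24°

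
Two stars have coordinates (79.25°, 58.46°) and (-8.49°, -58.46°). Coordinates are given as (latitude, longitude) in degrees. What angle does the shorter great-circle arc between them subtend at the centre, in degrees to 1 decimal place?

Let φ₁ = 1.3832 rad, φ₂ = -0.1482 rad, and Δλ = -2.0406 rad.
cos c = sin φ₁ sin φ₂ + cos φ₁ cos φ₂ cos Δλ = (0.9825)(-0.1476) + (0.1865)(0.9890)(-0.4527) = -0.22857,
so c = arccos(-0.22857) = 1.80140 rad.
So the angular separation is 103.2°.

103.2°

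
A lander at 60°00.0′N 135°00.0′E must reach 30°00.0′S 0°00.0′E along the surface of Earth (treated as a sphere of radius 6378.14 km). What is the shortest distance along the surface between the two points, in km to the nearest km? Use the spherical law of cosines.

15325 km

In radians: φ₁ = 1.0472, φ₂ = -0.5236, Δλ = -135.000° = -2.3562 rad.
cos c = sin φ₁ sin φ₂ + cos φ₁ cos φ₂ cos Δλ = (0.8660)(-0.5000) + (0.5000)(0.8660)(-0.7071) = -0.73920,
so c = arccos(-0.73920) = 2.40268 rad.
Distance = R·c = 6378.14 × 2.4027 ≈ 15325 km.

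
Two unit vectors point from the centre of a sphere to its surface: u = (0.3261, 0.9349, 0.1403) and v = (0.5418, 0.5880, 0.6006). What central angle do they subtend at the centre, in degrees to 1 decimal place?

u·v = 0.8107; |u| = 1.0000, |v| = 1.0000.
cos θ = (u·v)/(|u||v|) = 0.8106, so θ = 35.8°.

35.8°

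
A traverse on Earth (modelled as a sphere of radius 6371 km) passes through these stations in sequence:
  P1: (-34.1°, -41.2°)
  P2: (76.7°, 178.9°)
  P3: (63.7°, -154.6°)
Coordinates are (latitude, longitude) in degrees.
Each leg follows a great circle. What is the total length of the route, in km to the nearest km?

16593 km

Leg P1→P2: central angle 2.3341 rad, distance 14870.6 km.
Leg P2→P3: central angle 0.2704 rad, distance 1722.8 km.
Total: 14870.6 + 1722.8 ≈ 16593 km.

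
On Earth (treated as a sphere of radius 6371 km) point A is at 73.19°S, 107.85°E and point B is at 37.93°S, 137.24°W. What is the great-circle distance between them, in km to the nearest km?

In radians: φ₁ = -1.2774, φ₂ = -0.6620, Δλ = 114.910° = 2.0056 rad.
cos c = sin φ₁ sin φ₂ + cos φ₁ cos φ₂ cos Δλ = (-0.9573)(-0.6147) + (0.2892)(0.7888)(-0.4212) = 0.49235,
so c = arccos(0.49235) = 1.05600 rad.
Distance = R·c = 6371 × 1.0560 ≈ 6728 km.

6728 km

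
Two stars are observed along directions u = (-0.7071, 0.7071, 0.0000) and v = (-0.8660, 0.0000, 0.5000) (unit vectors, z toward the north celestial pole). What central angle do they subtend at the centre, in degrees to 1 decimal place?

52.2°

u·v = 0.6123; |u| = 1.0000, |v| = 1.0000.
cos θ = (u·v)/(|u||v|) = 0.6124, so θ = 52.2°.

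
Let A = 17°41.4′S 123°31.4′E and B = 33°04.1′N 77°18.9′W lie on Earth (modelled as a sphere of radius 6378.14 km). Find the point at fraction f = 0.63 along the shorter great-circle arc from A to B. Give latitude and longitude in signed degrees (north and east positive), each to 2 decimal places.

43.71°, -152.17°

Central angle δ = 2.7189 rad. Interpolating on the sphere with fraction f = 0.63:
P = [sin((1−f)δ)·A + sin(fδ)·B] / sin δ = 2.0589·A + 2.4129·B in Cartesian coordinates,
giving P = (-0.6393, -0.3375, 0.6910), i.e. latitude 43.71°, longitude -152.17°.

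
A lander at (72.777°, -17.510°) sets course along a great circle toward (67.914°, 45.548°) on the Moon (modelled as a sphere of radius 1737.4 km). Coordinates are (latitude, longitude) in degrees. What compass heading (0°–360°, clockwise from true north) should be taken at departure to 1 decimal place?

71.6°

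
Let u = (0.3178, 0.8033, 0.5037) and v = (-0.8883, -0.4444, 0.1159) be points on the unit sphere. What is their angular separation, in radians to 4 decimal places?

2.1906 rad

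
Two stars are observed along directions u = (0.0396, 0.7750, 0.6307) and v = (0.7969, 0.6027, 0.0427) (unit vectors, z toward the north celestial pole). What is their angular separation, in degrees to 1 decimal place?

u·v = 0.5256; |u| = 1.0000, |v| = 1.0001.
cos θ = (u·v)/(|u||v|) = 0.5256, so θ = 58.3°.

58.3°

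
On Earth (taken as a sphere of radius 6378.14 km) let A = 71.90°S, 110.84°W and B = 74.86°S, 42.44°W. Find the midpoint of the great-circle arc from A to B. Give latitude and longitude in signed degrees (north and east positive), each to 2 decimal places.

-76.11°, -80.01°

Central angle δ = 0.3258 rad. Interpolating on the sphere with fraction f = 0.5:
P = [sin((1−f)δ)·A + sin(fδ)·B] / sin δ = 0.5067·A + 0.5067·B in Cartesian coordinates,
giving P = (0.0417, -0.2364, -0.9708), i.e. latitude -76.11°, longitude -80.01°.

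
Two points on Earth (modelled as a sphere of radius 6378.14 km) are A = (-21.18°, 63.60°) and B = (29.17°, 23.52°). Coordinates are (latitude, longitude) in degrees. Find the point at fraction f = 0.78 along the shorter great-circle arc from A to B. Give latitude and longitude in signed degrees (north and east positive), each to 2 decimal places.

18.47°, 33.35°

Central angle δ = 1.1075 rad. Interpolating on the sphere with fraction f = 0.78:
P = [sin((1−f)δ)·A + sin(fδ)·B] / sin δ = 0.2697·A + 0.8499·B in Cartesian coordinates,
giving P = (0.7923, 0.5214, 0.3168), i.e. latitude 18.47°, longitude 33.35°.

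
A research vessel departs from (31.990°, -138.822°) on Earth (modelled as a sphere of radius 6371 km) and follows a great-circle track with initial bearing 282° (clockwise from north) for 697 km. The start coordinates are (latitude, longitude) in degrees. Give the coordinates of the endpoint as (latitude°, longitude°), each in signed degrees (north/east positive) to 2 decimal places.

33.08°, -146.14°

Angular distance δ = d/R = 697/6371 = 0.10940 rad; initial bearing θ = 4.9218 rad.
sin φ₂ = sin φ₁ cos δ + cos φ₁ sin δ cos θ = (0.5298)(0.9940) + (0.8481)(0.1092)(0.2079) = 0.5459, so φ₂ = 33.08°.
Δλ = atan2(sin θ sin δ cos φ₁, cos δ − sin φ₁ sin φ₂) = atan2(-0.0906, 0.7048) = -7.323°.
λ₂ = -138.822° − 7.323° = -146.14°.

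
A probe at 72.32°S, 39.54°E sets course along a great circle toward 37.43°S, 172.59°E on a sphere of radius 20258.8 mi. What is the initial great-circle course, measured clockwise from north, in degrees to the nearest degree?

140°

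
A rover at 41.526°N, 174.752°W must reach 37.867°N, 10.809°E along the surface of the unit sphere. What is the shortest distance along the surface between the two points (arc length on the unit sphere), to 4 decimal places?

1.7531

Let φ₁ = 0.7248 rad, φ₂ = 0.6609 rad, and Δλ = -3.0445 rad.
Haversine: a = sin²(Δφ/2) + cos φ₁ cos φ₂ sin²(Δλ/2) = 0.0010 + (0.7487)(0.7894)(0.9976) = 0.59064.
Central angle c = 2·arcsin(√a) = 1.75309 rad.
On the unit sphere the arc length equals the central angle: 1.7531.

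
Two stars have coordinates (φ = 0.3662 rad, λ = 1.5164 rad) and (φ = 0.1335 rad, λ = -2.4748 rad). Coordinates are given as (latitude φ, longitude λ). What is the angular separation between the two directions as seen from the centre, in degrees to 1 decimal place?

124.3°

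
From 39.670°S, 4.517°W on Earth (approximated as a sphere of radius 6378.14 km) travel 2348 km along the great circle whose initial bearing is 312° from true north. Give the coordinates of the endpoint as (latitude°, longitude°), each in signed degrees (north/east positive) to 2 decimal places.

-24.22°, -21.57°

Angular distance δ = d/R = 2348/6378.14 = 0.36813 rad; initial bearing θ = 5.4454 rad.
sin φ₂ = sin φ₁ cos δ + cos φ₁ sin δ cos θ = (-0.6384)(0.9330) + (0.7697)(0.3599)(0.6691) = -0.4102, so φ₂ = -24.22°.
Δλ = atan2(sin θ sin δ cos φ₁, cos δ − sin φ₁ sin φ₂) = atan2(-0.2059, 0.6711) = -17.053°.
λ₂ = -4.517° − 17.053° = -21.57°.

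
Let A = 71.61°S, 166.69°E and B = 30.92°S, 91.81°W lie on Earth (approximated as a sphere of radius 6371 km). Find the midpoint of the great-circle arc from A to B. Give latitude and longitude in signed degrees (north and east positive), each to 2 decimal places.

The central angle between A and B is δ = 1.1223 rad.
With f = 0.5, the slerp weights are sin((1−f)δ)/sin δ = 0.5906 and sin(fδ)/sin δ = 0.5906.
Weighted sum of the unit vectors: (0.5906)·(-0.3070,0.0726,-0.9489) + (0.5906)·(-0.0271,-0.8575,-0.5138) = (-0.1973, -0.4635, -0.8639).
Converting back: φ = atan2(z, √(x²+y²)) = -59.75°, λ = atan2(y, x) = -113.06°.

-59.75°, -113.06°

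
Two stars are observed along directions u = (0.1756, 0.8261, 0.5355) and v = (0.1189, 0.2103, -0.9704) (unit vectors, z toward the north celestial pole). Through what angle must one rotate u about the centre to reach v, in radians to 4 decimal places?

u·v = -0.3250; |u| = 1.0000, |v| = 1.0000.
cos θ = (u·v)/(|u||v|) = -0.3250, so θ = 1.9018 rad.

1.9018 rad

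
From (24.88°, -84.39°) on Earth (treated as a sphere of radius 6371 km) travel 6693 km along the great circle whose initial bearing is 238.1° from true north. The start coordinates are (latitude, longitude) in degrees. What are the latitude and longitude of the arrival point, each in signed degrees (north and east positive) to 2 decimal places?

-11.94°, -133.23°

Angular distance δ = d/R = 6693/6371 = 1.05054 rad; initial bearing θ = 4.1556 rad.
sin φ₂ = sin φ₁ cos δ + cos φ₁ sin δ cos θ = (0.4207)(0.4971) + (0.9072)(0.8677)(-0.5284) = -0.2068, so φ₂ = -11.94°.
Δλ = atan2(sin θ sin δ cos φ₁, cos δ − sin φ₁ sin φ₂) = atan2(-0.6683, 0.5841) = -48.845°.
λ₂ = -84.390° − 48.845° = -133.23°.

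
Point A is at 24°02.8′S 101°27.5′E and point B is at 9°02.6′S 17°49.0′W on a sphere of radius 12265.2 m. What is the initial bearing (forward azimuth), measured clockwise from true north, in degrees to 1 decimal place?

248.4°

Δλ = -119.275° = -2.0817 rad.
y = sin Δλ · cos φ₂ = (-0.8723)(0.9876) = -0.8614
x = cos φ₁ sin φ₂ − sin φ₁ cos φ₂ cos Δλ = (0.9132)(-0.1572) − (-0.4075)(0.9876)(-0.4890) = -0.3403
θ = atan2(y, x) = -111.56°; adding 360° gives 248.4°.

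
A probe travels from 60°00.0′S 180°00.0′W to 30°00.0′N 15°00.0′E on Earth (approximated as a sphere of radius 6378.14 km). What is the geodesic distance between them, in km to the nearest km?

16514 km

In radians: φ₁ = -1.0472, φ₂ = 0.5236, Δλ = -165.000° = -2.8798 rad.
cos c = sin φ₁ sin φ₂ + cos φ₁ cos φ₂ cos Δλ = (-0.8660)(0.5000) + (0.5000)(0.8660)(-0.9659) = -0.85127,
so c = arccos(-0.85127) = 2.58920 rad.
Distance = R·c = 6378.14 × 2.5892 ≈ 16514 km.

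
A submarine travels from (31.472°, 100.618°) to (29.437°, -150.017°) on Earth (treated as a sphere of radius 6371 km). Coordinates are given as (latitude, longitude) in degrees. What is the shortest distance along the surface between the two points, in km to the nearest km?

9942 km

In radians: φ₁ = 0.5493, φ₂ = 0.5138, Δλ = 109.365° = 1.9088 rad.
cos c = sin φ₁ sin φ₂ + cos φ₁ cos φ₂ cos Δλ = (0.5221)(0.4915) + (0.8529)(0.8709)(-0.3316) = 0.01029,
so c = arccos(0.01029) = 1.56051 rad.
Distance = R·c = 6371 × 1.5605 ≈ 9942 km.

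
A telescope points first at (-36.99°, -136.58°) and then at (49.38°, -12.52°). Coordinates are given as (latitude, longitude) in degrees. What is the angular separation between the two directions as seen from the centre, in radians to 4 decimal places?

Let φ₁ = -0.6456 rad, φ₂ = 0.8618 rad, and Δλ = 2.1653 rad.
cos c = sin φ₁ sin φ₂ + cos φ₁ cos φ₂ cos Δλ = (-0.6017)(0.7590) + (0.7987)(0.6510)(-0.5601) = -0.74794,
so c = arccos(-0.74794) = 2.41574 rad.
So the angular separation is 2.4157 rad.

2.4157 rad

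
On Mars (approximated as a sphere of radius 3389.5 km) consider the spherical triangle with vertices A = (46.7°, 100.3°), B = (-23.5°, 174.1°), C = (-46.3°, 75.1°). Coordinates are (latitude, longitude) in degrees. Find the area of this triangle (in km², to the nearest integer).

17993501 km²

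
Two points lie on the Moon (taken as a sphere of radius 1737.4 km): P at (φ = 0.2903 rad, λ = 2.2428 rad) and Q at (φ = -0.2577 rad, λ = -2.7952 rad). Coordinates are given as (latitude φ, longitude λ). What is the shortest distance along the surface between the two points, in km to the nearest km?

2338 km

In radians: φ₁ = 0.2903, φ₂ = -0.2577, Δλ = 71.344° = 1.2452 rad.
Haversine: a = sin²(Δφ/2) + cos φ₁ cos φ₂ sin²(Δλ/2) = 0.0732 + (0.9582)(0.9670)(0.3401) = 0.38828.
Central angle c = 2·arcsin(√a) = 1.34546 rad.
Distance = R·c = 1737.4 × 1.3455 ≈ 2338 km.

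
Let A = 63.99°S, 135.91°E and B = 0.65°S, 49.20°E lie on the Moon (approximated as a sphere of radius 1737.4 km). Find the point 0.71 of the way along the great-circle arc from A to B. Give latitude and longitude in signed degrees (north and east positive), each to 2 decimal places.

Central angle δ = 1.5354 rad. Interpolating on the sphere with fraction f = 0.71:
P = [sin((1−f)δ)·A + sin(fδ)·B] / sin δ = 0.4310·A + 0.8873·B in Cartesian coordinates,
giving P = (0.4440, 0.8031, -0.3974), i.e. latitude -23.42°, longitude 61.07°.

-23.42°, 61.07°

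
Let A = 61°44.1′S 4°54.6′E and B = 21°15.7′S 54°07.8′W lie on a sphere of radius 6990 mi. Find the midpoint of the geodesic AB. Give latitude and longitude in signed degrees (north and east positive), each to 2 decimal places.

Central angle δ = 0.9927 rad. Interpolating on the sphere with fraction f = 0.5:
P = [sin((1−f)δ)·A + sin(fδ)·B] / sin δ = 0.5686·A + 0.5686·B in Cartesian coordinates,
giving P = (0.5788, -0.4064, -0.7070), i.e. latitude -44.99°, longitude -35.07°.

-44.99°, -35.07°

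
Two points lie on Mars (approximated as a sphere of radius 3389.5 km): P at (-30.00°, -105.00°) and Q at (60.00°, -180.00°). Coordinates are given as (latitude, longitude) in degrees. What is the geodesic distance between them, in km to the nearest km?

With latitudes φ₁ = -30.000°, φ₂ = 60.000° and longitude difference Δλ = -75.000°:
cos c = sin φ₁ sin φ₂ + cos φ₁ cos φ₂ cos Δλ = (-0.5000)(0.8660) + (0.8660)(0.5000)(0.2588) = -0.32094,
so c = arccos(-0.32094) = 1.89752 rad.
Distance = R·c = 3389.5 × 1.8975 ≈ 6432 km.

6432 km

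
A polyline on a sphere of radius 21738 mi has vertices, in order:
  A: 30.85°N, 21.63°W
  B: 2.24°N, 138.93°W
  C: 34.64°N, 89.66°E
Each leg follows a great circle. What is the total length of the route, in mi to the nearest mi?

88538 mi

Leg A→B: central angle 1.9535 rad, distance 42464.8 mi.
Leg B→C: central angle 2.1195 rad, distance 46073.2 mi.
Total: 42464.8 + 46073.2 ≈ 88538 mi.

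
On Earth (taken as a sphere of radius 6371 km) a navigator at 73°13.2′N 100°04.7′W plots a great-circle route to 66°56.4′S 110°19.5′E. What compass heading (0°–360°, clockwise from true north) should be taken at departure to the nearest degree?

286°

Δλ = -149.597° = -2.6110 rad.
y = sin Δλ · cos φ₂ = (-0.5061)(0.3917) = -0.1982
x = cos φ₁ sin φ₂ − sin φ₁ cos φ₂ cos Δλ = (0.2887)(-0.9201) − (0.9574)(0.3917)(-0.8625) = 0.0578
θ = atan2(y, x) = -73.74°; adding 360° gives 286°.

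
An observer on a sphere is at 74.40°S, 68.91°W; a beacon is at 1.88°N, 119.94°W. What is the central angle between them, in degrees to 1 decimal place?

With latitudes φ₁ = -74.400°, φ₂ = 1.880° and longitude difference Δλ = -51.030°:
cos c = sin φ₁ sin φ₂ + cos φ₁ cos φ₂ cos Δλ = (-0.9632)(0.0328) + (0.2689)(0.9995)(0.6289) = 0.13744,
so c = arccos(0.13744) = 1.43292 rad.
So the angular separation is 82.1°.

82.1°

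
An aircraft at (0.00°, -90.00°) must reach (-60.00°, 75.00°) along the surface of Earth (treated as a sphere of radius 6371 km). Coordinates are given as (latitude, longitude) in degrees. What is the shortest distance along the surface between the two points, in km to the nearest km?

In radians: φ₁ = 0.0000, φ₂ = -1.0472, Δλ = 165.000° = 2.8798 rad.
Haversine: a = sin²(Δφ/2) + cos φ₁ cos φ₂ sin²(Δλ/2) = 0.2500 + (1.0000)(0.5000)(0.9830) = 0.74148.
Central angle c = 2·arcsin(√a) = 2.07483 rad.
Distance = R·c = 6371 × 2.0748 ≈ 13219 km.

13219 km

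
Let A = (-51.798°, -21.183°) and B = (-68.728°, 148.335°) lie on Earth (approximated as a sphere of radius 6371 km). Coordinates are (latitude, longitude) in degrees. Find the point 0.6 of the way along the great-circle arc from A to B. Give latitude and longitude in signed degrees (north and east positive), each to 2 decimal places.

-86.25°, 21.81°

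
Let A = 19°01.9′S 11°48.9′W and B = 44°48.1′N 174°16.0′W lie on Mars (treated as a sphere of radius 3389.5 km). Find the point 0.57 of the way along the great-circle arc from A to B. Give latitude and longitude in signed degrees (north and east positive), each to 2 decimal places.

The central angle between A and B is δ = 2.6246 rad.
With f = 0.57, the slerp weights are sin((1−f)δ)/sin δ = 1.8287 and sin(fδ)/sin δ = 2.0177.
Weighted sum of the unit vectors: (1.8287)·(0.9253,-0.1936,-0.3261) + (2.0177)·(-0.7060,-0.0709,0.7047) = (0.2676, -0.4970, 0.8255).
Converting back: φ = atan2(z, √(x²+y²)) = 55.63°, λ = atan2(y, x) = -61.70°.

55.63°, -61.70°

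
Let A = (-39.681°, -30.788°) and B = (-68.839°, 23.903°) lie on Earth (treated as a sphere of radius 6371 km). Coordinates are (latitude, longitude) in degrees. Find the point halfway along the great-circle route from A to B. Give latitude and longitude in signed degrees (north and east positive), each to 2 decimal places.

-56.96°, -14.03°

The central angle between A and B is δ = 0.7136 rad.
With f = 0.5, the slerp weights are sin((1−f)δ)/sin δ = 0.5336 and sin(fδ)/sin δ = 0.5336.
Weighted sum of the unit vectors: (0.5336)·(0.6611,-0.3939,-0.6385) + (0.5336)·(0.3300,0.1463,-0.9326) = (0.5289, -0.1322, -0.8383).
Converting back: φ = atan2(z, √(x²+y²)) = -56.96°, λ = atan2(y, x) = -14.03°.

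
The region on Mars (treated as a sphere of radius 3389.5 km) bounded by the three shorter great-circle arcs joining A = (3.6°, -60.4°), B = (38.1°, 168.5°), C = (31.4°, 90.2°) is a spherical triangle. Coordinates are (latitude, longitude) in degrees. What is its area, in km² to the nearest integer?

26463603 km²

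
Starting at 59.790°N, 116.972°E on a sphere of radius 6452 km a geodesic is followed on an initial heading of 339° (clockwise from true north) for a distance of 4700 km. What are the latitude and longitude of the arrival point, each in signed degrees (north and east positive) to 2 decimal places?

Angular distance δ = d/R = 4700/6452 = 0.72846 rad; initial bearing θ = 5.9167 rad.
sin φ₂ = sin φ₁ cos δ + cos φ₁ sin δ cos θ = (0.8642)(0.7462) + (0.5032)(0.6657)(0.9336) = 0.9576, so φ₂ = 73.25°.
Δλ = atan2(sin θ sin δ cos φ₁, cos δ − sin φ₁ sin φ₂) = atan2(-0.1200, -0.0813) = -124.117°.
λ₂ = 116.972° − 124.117° = -7.14°.

73.25°, -7.14°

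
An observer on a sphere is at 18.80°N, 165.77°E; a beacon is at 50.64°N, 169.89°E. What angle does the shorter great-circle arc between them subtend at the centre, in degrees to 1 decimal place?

32.0°

With latitudes φ₁ = 18.800°, φ₂ = 50.640° and longitude difference Δλ = 4.120°:
cos c = sin φ₁ sin φ₂ + cos φ₁ cos φ₂ cos Δλ = (0.3223)(0.7732) + (0.9466)(0.6342)(0.9974) = 0.84797,
so c = arccos(0.84797) = 0.55865 rad.
So the angular separation is 32.0°.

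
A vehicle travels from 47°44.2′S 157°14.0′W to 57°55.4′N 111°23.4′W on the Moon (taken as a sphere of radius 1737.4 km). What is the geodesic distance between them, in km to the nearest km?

In radians: φ₁ = -0.8332, φ₂ = 1.0110, Δλ = 45.843° = 0.8001 rad.
cos c = sin φ₁ sin φ₂ + cos φ₁ cos φ₂ cos Δλ = (-0.7401)(0.8473) + (0.6725)(0.5311)(0.6966) = -0.37828,
so c = arccos(-0.37828) = 1.95873 rad.
Distance = R·c = 1737.4 × 1.9587 ≈ 3403 km.

3403 km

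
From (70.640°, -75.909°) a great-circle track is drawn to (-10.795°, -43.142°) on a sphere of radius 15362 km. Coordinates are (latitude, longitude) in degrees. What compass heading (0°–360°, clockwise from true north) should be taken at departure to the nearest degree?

Δλ = 32.767° = 0.5719 rad.
y = sin Δλ · cos φ₂ = (0.5412)(0.9823) = 0.5316
x = cos φ₁ sin φ₂ − sin φ₁ cos φ₂ cos Δλ = (0.3315)(-0.1873) − (0.9435)(0.9823)(0.8409) = -0.8414
θ = atan2(y, x) = 147.71°, so the bearing is 148°.

148°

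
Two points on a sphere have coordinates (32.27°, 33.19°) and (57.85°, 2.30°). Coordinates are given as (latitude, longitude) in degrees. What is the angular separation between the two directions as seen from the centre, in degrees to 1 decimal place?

In radians: φ₁ = 0.5632, φ₂ = 1.0097, Δλ = -30.890° = -0.5391 rad.
cos c = sin φ₁ sin φ₂ + cos φ₁ cos φ₂ cos Δλ = (0.5339)(0.8467) + (0.8455)(0.5321)(0.8582) = 0.83816,
so c = arccos(0.83816) = 0.57689 rad.
So the angular separation is 33.1°.

33.1°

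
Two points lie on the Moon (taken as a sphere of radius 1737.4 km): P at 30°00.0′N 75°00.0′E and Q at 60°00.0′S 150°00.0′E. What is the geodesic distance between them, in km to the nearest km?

3297 km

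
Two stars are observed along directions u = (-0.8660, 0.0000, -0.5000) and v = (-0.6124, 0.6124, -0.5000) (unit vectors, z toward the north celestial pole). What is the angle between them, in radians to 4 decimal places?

u·v = 0.7803; |u| = 1.0000, |v| = 1.0000.
cos θ = (u·v)/(|u||v|) = 0.7803, so θ = 0.6756 rad.

0.6756 rad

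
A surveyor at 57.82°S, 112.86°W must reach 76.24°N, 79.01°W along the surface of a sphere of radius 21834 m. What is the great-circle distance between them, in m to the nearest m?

In radians: φ₁ = -1.0091, φ₂ = 1.3306, Δλ = 33.850° = 0.5908 rad.
cos c = sin φ₁ sin φ₂ + cos φ₁ cos φ₂ cos Δλ = (-0.8464)(0.9713) + (0.5326)(0.2379)(0.8305) = -0.71688,
so c = arccos(-0.71688) = 2.37012 rad.
Distance = R·c = 21834 × 2.3701 ≈ 51749 m.

51749 m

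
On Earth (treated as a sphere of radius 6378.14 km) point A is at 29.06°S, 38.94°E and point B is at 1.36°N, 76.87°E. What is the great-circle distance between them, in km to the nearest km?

Let φ₁ = -0.5072 rad, φ₂ = 0.0237 rad, and Δλ = 0.6620 rad.
cos c = sin φ₁ sin φ₂ + cos φ₁ cos φ₂ cos Δλ = (-0.4857)(0.0237) + (0.8741)(0.9997)(0.7888) = 0.67774,
so c = arccos(0.67774) = 0.82611 rad.
Distance = R·c = 6378.14 × 0.8261 ≈ 5269 km.

5269 km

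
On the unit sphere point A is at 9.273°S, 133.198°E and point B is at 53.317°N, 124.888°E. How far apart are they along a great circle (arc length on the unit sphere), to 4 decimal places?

1.0994

In radians: φ₁ = -0.1618, φ₂ = 0.9306, Δλ = -8.310° = -0.1450 rad.
cos c = sin φ₁ sin φ₂ + cos φ₁ cos φ₂ cos Δλ = (-0.1611)(0.8020) + (0.9869)(0.5974)(0.9895) = 0.45416,
so c = arccos(0.45416) = 1.09936 rad.
On the unit sphere the arc length equals the central angle: 1.0994.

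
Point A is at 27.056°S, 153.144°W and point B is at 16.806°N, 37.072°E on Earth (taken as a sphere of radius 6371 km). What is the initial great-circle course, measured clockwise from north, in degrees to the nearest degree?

With φ₁ = -0.4722, φ₂ = 0.2933, Δλ = -2.9633 rad, the forward-azimuth formula gives
θ = atan2( sin Δλ cos φ₂ , cos φ₁ sin φ₂ − sin φ₁ cos φ₂ cos Δλ ) = atan2(-0.1698, -0.1710) = -135.21°.
Adding 360° brings this into [0°, 360°): 225°.

225°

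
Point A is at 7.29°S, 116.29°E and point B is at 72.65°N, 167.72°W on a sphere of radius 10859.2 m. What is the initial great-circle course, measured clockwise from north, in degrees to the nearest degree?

17°

With φ₁ = -0.1272, φ₂ = 1.2680, Δλ = 1.3263 rad, the forward-azimuth formula gives
θ = atan2( sin Δλ cos φ₂ , cos φ₁ sin φ₂ − sin φ₁ cos φ₂ cos Δλ ) = atan2(0.2893, 0.9559) = 16.84°.
So the initial bearing is 17°.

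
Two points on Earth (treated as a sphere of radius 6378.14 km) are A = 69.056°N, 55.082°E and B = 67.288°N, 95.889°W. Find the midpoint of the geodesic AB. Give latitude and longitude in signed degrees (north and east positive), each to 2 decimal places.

84.20°, -28.87°

The central angle between A and B is δ = 0.7365 rad.
With f = 0.5, the slerp weights are sin((1−f)δ)/sin δ = 0.5359 and sin(fδ)/sin δ = 0.5359.
Weighted sum of the unit vectors: (0.5359)·(0.2046,0.2931,0.9339) + (0.5359)·(-0.0396,-0.3841,0.9225) = (0.0884, -0.0487, 0.9949).
Converting back: φ = atan2(z, √(x²+y²)) = 84.20°, λ = atan2(y, x) = -28.87°.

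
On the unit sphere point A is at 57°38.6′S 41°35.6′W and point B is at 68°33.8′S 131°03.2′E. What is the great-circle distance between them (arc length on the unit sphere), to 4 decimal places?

In radians: φ₁ = -1.0061, φ₂ = -1.1967, Δλ = 172.647° = 3.0133 rad.
cos c = sin φ₁ sin φ₂ + cos φ₁ cos φ₂ cos Δλ = (-0.8447)(-0.9308) + (0.5352)(0.3655)(-0.9918) = 0.59231,
so c = arccos(0.59231) = 0.93688 rad.
On the unit sphere the arc length equals the central angle: 0.9369.

0.9369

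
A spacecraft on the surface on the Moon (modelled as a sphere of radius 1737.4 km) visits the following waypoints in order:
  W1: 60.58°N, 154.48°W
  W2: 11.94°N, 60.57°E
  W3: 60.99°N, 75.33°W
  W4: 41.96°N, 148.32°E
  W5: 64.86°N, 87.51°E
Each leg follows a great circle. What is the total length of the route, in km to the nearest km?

Leg W1→W2: central angle 1.7857 rad, distance 3102.4 km.
Leg W2→W3: central angle 1.7313 rad, distance 3007.9 km.
Leg W3→W4: central angle 1.2411 rad, distance 2156.2 km.
Leg W4→W5: central angle 0.7085 rad, distance 1230.9 km.
Total: 3102.4 + 3007.9 + 2156.2 + 1230.9 ≈ 9498 km.

9498 km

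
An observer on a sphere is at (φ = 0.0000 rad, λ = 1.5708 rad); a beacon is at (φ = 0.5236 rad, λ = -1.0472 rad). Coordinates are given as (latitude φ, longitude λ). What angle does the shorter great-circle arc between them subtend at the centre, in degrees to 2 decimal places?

138.59°

In radians: φ₁ = 0.0000, φ₂ = 0.5236, Δλ = -150.000° = -2.6180 rad.
Haversine: a = sin²(Δφ/2) + cos φ₁ cos φ₂ sin²(Δλ/2) = 0.0670 + (1.0000)(0.8660)(0.9330) = 0.87500.
Central angle c = 2·arcsin(√a) = 2.41886 rad.
So the angular separation is 138.59°.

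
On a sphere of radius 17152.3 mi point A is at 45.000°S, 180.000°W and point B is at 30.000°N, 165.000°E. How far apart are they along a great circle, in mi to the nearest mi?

With latitudes φ₁ = -45.000°, φ₂ = 30.000° and longitude difference Δλ = -15.000°:
cos c = sin φ₁ sin φ₂ + cos φ₁ cos φ₂ cos Δλ = (-0.7071)(0.5000) + (0.7071)(0.8660)(0.9659) = 0.23795,
so c = arccos(0.23795) = 1.33054 rad.
Distance = R·c = 17152.3 × 1.3305 ≈ 22822 mi.

22822 mi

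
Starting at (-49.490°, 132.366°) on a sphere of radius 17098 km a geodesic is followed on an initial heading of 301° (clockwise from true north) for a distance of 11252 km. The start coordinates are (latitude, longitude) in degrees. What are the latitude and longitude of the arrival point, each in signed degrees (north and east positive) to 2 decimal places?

-23.38°, 97.53°

Angular distance δ = d/R = 11252/17098 = 0.65809 rad; initial bearing θ = 5.2534 rad.
sin φ₂ = sin φ₁ cos δ + cos φ₁ sin δ cos θ = (-0.7603)(0.7912) + (0.6496)(0.6116)(0.5150) = -0.3969, so φ₂ = -23.38°.
Δλ = atan2(sin θ sin δ cos φ₁, cos δ − sin φ₁ sin φ₂) = atan2(-0.3405, 0.4894) = -34.831°.
λ₂ = 132.366° − 34.831° = 97.53°.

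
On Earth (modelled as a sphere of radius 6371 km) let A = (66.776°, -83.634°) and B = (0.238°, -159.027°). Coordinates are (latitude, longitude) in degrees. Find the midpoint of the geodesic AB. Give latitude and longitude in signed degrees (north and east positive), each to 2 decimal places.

38.42°, -139.89°

Central angle δ = 1.4674 rad. Interpolating on the sphere with fraction f = 0.5:
P = [sin((1−f)δ)·A + sin(fδ)·B] / sin δ = 0.6732·A + 0.6732·B in Cartesian coordinates,
giving P = (-0.5992, -0.5048, 0.6214), i.e. latitude 38.42°, longitude -139.89°.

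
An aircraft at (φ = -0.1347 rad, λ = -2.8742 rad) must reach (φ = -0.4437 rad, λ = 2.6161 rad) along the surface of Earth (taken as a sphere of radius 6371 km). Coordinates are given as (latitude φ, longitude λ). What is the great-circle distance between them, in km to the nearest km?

5193 km

Let φ₁ = -0.1347 rad, φ₂ = -0.4437 rad, and Δλ = -0.7929 rad.
Haversine: a = sin²(Δφ/2) + cos φ₁ cos φ₂ sin²(Δλ/2) = 0.0237 + (0.9909)(0.9032)(0.1491) = 0.15713.
Central angle c = 2·arcsin(√a) = 0.81517 rad.
Distance = R·c = 6371 × 0.8152 ≈ 5193 km.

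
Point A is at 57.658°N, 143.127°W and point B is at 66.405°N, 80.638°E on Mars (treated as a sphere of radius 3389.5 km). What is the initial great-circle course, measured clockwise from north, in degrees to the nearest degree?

339°

Δλ = -136.235° = -2.3777 rad.
y = sin Δλ · cos φ₂ = (-0.6917)(0.4003) = -0.2769
x = cos φ₁ sin φ₂ − sin φ₁ cos φ₂ cos Δλ = (0.5350)(0.9164) − (0.8449)(0.4003)(-0.7222) = 0.7345
θ = atan2(y, x) = -20.65°; adding 360° gives 339°.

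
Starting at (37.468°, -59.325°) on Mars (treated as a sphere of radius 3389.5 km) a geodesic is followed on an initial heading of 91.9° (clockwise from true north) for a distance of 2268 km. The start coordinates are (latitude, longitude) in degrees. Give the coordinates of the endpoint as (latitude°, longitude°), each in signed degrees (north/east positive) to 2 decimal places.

27.44°, -15.01°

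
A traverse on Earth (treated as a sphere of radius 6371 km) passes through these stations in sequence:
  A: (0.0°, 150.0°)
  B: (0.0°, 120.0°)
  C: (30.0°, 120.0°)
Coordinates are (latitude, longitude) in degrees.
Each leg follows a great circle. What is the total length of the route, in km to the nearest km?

6672 km

Leg A→B: central angle 0.5236 rad, distance 3335.8 km.
Leg B→C: central angle 0.5236 rad, distance 3335.8 km.
Total: 3335.8 + 3335.8 ≈ 6672 km.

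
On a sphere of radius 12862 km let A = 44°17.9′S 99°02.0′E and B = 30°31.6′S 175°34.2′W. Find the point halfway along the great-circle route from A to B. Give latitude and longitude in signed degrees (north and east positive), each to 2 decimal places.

The central angle between A and B is δ = 1.1547 rad.
With f = 0.5, the slerp weights are sin((1−f)δ)/sin δ = 0.5967 and sin(fδ)/sin δ = 0.5967.
Weighted sum of the unit vectors: (0.5967)·(-0.1124,0.7068,-0.6984) + (0.5967)·(-0.8588,-0.0665,-0.5079) = (-0.5795, 0.3821, -0.7198).
Converting back: φ = atan2(z, √(x²+y²)) = -46.04°, λ = atan2(y, x) = 146.60°.

-46.04°, 146.60°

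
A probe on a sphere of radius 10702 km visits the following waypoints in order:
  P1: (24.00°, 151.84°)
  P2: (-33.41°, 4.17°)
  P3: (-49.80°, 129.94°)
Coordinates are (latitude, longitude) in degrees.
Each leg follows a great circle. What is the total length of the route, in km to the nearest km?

Leg P1→P2: central angle 2.6226 rad, distance 28067.3 km.
Leg P2→P3: central angle 1.4650 rad, distance 15678.2 km.
Total: 28067.3 + 15678.2 ≈ 43745 km.

43745 km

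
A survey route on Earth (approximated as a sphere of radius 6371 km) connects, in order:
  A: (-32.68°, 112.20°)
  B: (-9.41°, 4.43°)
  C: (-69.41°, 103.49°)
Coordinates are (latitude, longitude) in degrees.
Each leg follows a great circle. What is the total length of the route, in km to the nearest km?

20444 km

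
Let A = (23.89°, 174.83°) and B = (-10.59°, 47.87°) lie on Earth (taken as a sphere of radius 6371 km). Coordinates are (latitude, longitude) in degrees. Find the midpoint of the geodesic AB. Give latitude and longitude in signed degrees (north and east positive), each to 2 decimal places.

The central angle between A and B is δ = 2.2329 rad.
With f = 0.5, the slerp weights are sin((1−f)δ)/sin δ = 1.1393 and sin(fδ)/sin δ = 1.1393.
Weighted sum of the unit vectors: (1.1393)·(-0.9106,0.0824,0.4050) + (1.1393)·(0.6594,0.7290,-0.1838) = (-0.2862, 0.9244, 0.2520).
Converting back: φ = atan2(z, √(x²+y²)) = 14.60°, λ = atan2(y, x) = 107.20°.

14.60°, 107.20°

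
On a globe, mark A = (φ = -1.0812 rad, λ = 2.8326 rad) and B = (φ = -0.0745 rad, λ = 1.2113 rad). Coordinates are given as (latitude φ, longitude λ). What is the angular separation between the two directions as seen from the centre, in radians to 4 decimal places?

With latitudes φ₁ = -61.948°, φ₂ = -4.269° and longitude difference Δλ = -92.894°:
cos c = sin φ₁ sin φ₂ + cos φ₁ cos φ₂ cos Δλ = (-0.8825)(-0.0744) + (0.4703)(0.9972)(-0.0505) = 0.04201,
so c = arccos(0.04201) = 1.52877 rad.
So the angular separation is 1.5288 rad.

1.5288 rad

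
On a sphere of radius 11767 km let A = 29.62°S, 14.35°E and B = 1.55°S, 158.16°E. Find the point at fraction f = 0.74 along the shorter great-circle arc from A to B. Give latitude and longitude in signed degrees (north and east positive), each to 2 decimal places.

Central angle δ = 2.3295 rad. Interpolating on the sphere with fraction f = 0.74:
P = [sin((1−f)δ)·A + sin(fδ)·B] / sin δ = 0.7845·A + 1.3618·B in Cartesian coordinates,
giving P = (-0.6029, 0.6754, -0.4246), i.e. latitude -25.12°, longitude 131.75°.

-25.12°, 131.75°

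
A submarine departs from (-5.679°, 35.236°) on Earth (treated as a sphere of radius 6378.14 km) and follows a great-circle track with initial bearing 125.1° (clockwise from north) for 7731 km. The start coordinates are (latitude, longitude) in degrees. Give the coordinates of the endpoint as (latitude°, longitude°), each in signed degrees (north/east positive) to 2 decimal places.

Angular distance δ = d/R = 7731/6378.14 = 1.21211 rad; initial bearing θ = 2.1834 rad.
sin φ₂ = sin φ₁ cos δ + cos φ₁ sin δ cos θ = (-0.0990)(0.3510) + (0.9951)(0.9364)(-0.5750) = -0.5705, so φ₂ = -34.79°.
Δλ = atan2(sin θ sin δ cos φ₁, cos δ − sin φ₁ sin φ₂) = atan2(0.7623, 0.2946) = 68.871°.
λ₂ = 35.236° + 68.871° = 104.11°.

-34.79°, 104.11°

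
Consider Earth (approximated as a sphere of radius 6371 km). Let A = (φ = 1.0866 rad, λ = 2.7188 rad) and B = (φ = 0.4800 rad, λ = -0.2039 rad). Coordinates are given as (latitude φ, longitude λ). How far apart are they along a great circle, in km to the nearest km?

Let φ₁ = 1.0866 rad, φ₂ = 0.4800 rad, and Δλ = -2.9227 rad.
Haversine: a = sin²(Δφ/2) + cos φ₁ cos φ₂ sin²(Δλ/2) = 0.0892 + (0.4655)(0.8870)(0.9881) = 0.49717.
Central angle c = 2·arcsin(√a) = 1.56514 rad.
Distance = R·c = 6371 × 1.5651 ≈ 9972 km.

9972 km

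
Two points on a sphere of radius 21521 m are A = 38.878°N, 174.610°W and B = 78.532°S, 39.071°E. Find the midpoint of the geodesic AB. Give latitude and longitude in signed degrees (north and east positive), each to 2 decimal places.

Central angle δ = 2.4097 rad. Interpolating on the sphere with fraction f = 0.5:
P = [sin((1−f)δ)·A + sin(fδ)·B] / sin δ = 1.3974·A + 1.3974·B in Cartesian coordinates,
giving P = (-0.8673, 0.0729, -0.4924), i.e. latitude -29.50°, longitude 175.19°.

-29.50°, 175.19°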